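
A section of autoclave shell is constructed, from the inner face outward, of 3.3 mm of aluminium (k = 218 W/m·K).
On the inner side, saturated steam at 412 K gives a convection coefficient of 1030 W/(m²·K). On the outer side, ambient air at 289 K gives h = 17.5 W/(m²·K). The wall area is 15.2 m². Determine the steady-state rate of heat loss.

Q ≈ 32200 W

Using the resistance-network approach (series):
R_inner film = 1/(h_i·A) = 1/(1030×15.2) = 6.387×10^-5 K/W
R_aluminium = L/(kA) = 0.0033/(218×15.2) = 9.959×10^-7 K/W
R_outer film = 1/(h_o·A) = 1/(17.5×15.2) = 0.003759 K/W
R_total = 0.003824 K/W
Q = ΔT / R_total = 123 / 0.003824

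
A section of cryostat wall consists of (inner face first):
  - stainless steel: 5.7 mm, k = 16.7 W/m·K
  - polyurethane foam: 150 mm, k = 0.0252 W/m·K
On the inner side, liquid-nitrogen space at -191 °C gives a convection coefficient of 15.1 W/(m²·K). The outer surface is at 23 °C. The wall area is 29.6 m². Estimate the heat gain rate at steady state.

Thermal resistances in series:
R_inner film = 1/(h_i·A) = 1/(15.1×29.6) = 0.002237 K/W
R_stainless steel = L/(kA) = 0.0057/(16.7×29.6) = 1.153×10^-5 K/W
R_polyurethane foam = L/(kA) = 0.15/(0.0252×29.6) = 0.2011 K/W
R_total = 0.2033 K/W
Q = ΔT / R_total = 214 / 0.2033

Q ≈ 1050 W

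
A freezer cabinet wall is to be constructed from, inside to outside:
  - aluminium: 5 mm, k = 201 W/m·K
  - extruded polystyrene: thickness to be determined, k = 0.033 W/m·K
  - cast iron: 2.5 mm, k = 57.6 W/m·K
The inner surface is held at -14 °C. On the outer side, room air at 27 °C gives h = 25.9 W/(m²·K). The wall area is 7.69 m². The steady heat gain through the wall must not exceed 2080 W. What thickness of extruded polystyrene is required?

L ≈ 3.73 mm

Using the resistance-network approach (series):
R_aluminium = L/(kA) = 0.005/(201×7.69) = 3.235×10^-6 K/W
R_cast iron = L/(kA) = 0.0025/(57.6×7.69) = 5.644×10^-6 K/W
R_outer film = 1/(h_o·A) = 1/(25.9×7.69) = 0.005021 K/W
Sum of the known resistances R_other = 0.00503 K/W
Required total resistance R_tot = ΔT/Q_allow = 41/2080 = 0.01971 K/W
R_extruded polystyrene = R_tot − R_other = 0.01468 K/W
L = R·k·A = 0.01468×0.033×7.69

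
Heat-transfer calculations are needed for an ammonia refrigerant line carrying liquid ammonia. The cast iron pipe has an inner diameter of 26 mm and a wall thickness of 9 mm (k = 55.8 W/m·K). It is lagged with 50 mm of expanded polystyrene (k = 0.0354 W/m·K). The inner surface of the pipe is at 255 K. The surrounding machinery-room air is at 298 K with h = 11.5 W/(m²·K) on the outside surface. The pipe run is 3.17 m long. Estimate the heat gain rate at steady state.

Q ≈ 24.7 W

Radial resistances (cylindrical: R_cond = ln(r_o/r_i)/(2πkL), R_conv = 1/(h·2πrL)):
R_cast iron pipe wall = ln(22/13)/(2π×55.8×3.17) = 4.734×10^-4 K/W
R_expanded polystyrene = ln(72/22)/(2π×0.0354×3.17) = 1.682 K/W
R_outer film = 1/(h_o·2πr_oL) = 1/(11.5×2π×0.072×3.17) = 0.06064 K/W
R_total = 1.743 K/W
Q = ΔT/R_total = 43/1.743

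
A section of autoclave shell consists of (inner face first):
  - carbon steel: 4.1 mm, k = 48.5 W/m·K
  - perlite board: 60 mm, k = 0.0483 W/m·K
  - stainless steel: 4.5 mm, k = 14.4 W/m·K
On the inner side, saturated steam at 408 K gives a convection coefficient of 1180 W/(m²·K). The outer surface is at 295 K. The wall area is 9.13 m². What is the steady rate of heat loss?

Q ≈ 830 W

Model the wall as resistances in series:
R_inner film = 1/(h_i·A) = 1/(1180×9.13) = 9.282×10^-5 K/W
R_carbon steel = L/(kA) = 0.0041/(48.5×9.13) = 9.259×10^-6 K/W
R_perlite board = L/(kA) = 0.06/(0.0483×9.13) = 0.1361 K/W
R_stainless steel = L/(kA) = 0.0045/(14.4×9.13) = 3.423×10^-5 K/W
R_total = 0.1362 K/W
Q = ΔT / R_total = 113 / 0.1362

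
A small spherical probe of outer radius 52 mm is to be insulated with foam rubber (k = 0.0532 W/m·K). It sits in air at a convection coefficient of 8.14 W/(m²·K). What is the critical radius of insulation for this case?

r_cr ≈ 13.1 mm

For a sphere r_cr = 2k/h = 2×0.0532/8.14
r_cr = 13.1 mm; since the bare radius (52 mm) is above r_cr, any added insulation will reduce heat loss.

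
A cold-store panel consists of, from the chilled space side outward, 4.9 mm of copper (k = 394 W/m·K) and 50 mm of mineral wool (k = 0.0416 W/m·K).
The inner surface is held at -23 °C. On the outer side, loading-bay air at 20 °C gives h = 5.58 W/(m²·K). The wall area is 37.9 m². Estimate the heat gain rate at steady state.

Q ≈ 1180 W

Using the resistance-network approach (series):
R_copper = L/(kA) = 0.0049/(394×37.9) = 3.281×10^-7 K/W
R_mineral wool = L/(kA) = 0.05/(0.0416×37.9) = 0.03171 K/W
R_outer film = 1/(h_o·A) = 1/(5.58×37.9) = 0.004729 K/W
R_total = 0.03644 K/W
Q = ΔT / R_total = 43 / 0.03644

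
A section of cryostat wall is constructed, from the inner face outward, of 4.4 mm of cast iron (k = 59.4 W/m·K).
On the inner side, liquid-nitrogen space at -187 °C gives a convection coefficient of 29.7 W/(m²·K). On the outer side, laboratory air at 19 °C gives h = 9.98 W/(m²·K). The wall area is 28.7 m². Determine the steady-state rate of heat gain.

Q ≈ 44100 W

Model the wall as resistances in series:
R_inner film = 1/(h_i·A) = 1/(29.7×28.7) = 0.001173 K/W
R_cast iron = L/(kA) = 0.0044/(59.4×28.7) = 2.581×10^-6 K/W
R_outer film = 1/(h_o·A) = 1/(9.98×28.7) = 0.003491 K/W
R_total = 0.004667 K/W
Q = ΔT / R_total = 206 / 0.004667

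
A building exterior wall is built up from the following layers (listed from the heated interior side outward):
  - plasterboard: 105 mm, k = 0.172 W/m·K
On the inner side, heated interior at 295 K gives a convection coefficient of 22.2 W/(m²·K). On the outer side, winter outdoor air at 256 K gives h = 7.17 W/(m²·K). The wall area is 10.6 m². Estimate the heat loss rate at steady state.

Treating each layer as a thermal resistance in series:
R_inner film = 1/(h_i·A) = 1/(22.2×10.6) = 0.00425 K/W
R_plasterboard = L/(kA) = 0.105/(0.172×10.6) = 0.05759 K/W
R_outer film = 1/(h_o·A) = 1/(7.17×10.6) = 0.01316 K/W
R_total = 0.075 K/W
Q = ΔT / R_total = 39 / 0.075

Q ≈ 520 W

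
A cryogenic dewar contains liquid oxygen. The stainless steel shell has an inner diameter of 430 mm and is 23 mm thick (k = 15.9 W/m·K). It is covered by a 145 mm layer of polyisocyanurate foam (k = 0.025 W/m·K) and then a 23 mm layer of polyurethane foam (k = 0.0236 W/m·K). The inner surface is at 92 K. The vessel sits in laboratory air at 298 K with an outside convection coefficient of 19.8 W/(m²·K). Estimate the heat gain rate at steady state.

Radial (spherical) resistances in series:
R_stainless steel shell = (1/0.215 − 1/0.238)/(4π×15.9) = 0.00225 K/W
R_polyisocyanurate foam = (1/0.238 − 1/0.383)/(4π×0.025) = 5.063 K/W
R_polyurethane foam = (1/0.383 − 1/0.406)/(4π×0.0236) = 0.4987 K/W
R_outer film = 1/(h·4πr_o²) = 1/(19.8×4π×0.406²) = 0.02438 K/W
R_total = 5.589 K/W
Q = ΔT/R_total = 206/5.589

Q ≈ 36.9 W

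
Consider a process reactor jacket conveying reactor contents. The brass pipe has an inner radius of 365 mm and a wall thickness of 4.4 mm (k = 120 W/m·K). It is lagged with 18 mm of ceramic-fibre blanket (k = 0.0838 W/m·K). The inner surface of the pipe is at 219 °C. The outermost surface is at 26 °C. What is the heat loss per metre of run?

Treating each annulus and film as a series resistance:
R_brass pipe wall = ln(369.4/365)/(2π×120×1) = 1.589×10^-5 K/W
R_ceramic-fibre blanket = ln(387.4/369.4)/(2π×0.0838×1) = 0.09036 K/W
R_total = 0.09038 K/W
Q = ΔT/R_total = 193/0.09038

q′ ≈ 2140 W/m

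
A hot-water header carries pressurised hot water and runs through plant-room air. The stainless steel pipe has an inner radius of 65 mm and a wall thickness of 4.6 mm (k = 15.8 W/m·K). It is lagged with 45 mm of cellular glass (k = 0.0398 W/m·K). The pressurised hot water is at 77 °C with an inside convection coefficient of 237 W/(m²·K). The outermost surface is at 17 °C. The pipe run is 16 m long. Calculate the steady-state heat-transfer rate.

Q ≈ 479 W

Cylindrical conduction, so R = ln(r₂/r₁)/(2πkL) per layer, in series:
R_inner film = 1/(h_i·2πr₁L) = 1/(237×2π×0.065×16) = 6.457×10^-4 K/W
R_stainless steel pipe wall = ln(69.6/65)/(2π×15.8×16) = 4.305×10^-5 K/W
R_cellular glass = ln(114.6/69.6)/(2π×0.0398×16) = 0.1246 K/W
R_total = 0.1253 K/W
Q = ΔT/R_total = 60/0.1253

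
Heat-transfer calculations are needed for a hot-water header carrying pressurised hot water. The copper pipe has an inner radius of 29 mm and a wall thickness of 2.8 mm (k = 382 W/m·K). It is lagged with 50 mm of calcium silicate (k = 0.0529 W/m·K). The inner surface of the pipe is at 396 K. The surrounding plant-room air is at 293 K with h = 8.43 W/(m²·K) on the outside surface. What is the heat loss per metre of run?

Cylindrical conduction, so R = ln(r₂/r₁)/(2πkL) per layer, in series:
R_copper pipe wall = ln(31.8/29)/(2π×382×1) = 3.84×10^-5 K/W
R_calcium silicate = ln(81.8/31.8)/(2π×0.0529×1) = 2.843 K/W
R_outer film = 1/(h_o·2πr_oL) = 1/(8.43×2π×0.0818×1) = 0.2308 K/W
R_total = 3.073 K/W
Q = ΔT/R_total = 103/3.073

q′ ≈ 33.5 W/m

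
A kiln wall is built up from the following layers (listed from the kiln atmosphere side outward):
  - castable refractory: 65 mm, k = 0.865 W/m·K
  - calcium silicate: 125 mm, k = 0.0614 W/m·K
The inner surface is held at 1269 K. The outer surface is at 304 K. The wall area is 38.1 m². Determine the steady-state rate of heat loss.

Q ≈ 17400 W

Thermal resistances in series:
R_castable refractory = L/(kA) = 0.065/(0.865×38.1) = 0.001972 K/W
R_calcium silicate = L/(kA) = 0.125/(0.0614×38.1) = 0.05343 K/W
R_total = 0.05541 K/W
Q = ΔT / R_total = 965 / 0.05541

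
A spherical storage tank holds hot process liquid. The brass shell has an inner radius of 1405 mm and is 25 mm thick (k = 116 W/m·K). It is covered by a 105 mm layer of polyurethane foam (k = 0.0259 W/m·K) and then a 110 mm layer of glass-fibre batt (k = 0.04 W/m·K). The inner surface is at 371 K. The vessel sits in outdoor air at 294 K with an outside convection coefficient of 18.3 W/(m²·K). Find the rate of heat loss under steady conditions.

Q ≈ 327 W

Spherical conduction: R = (1/r_in − 1/r_out)/(4πk) per layer; series-sum.
R_brass shell = (1/1.405 − 1/1.43)/(4π×116) = 8.536×10^-6 K/W
R_polyurethane foam = (1/1.43 − 1/1.535)/(4π×0.0259) = 0.147 K/W
R_glass-fibre batt = (1/1.535 − 1/1.645)/(4π×0.04) = 0.08667 K/W
R_outer film = 1/(h·4πr_o²) = 1/(18.3×4π×1.645²) = 0.001607 K/W
R_total = 0.2353 K/W
Q = ΔT/R_total = 77/0.2353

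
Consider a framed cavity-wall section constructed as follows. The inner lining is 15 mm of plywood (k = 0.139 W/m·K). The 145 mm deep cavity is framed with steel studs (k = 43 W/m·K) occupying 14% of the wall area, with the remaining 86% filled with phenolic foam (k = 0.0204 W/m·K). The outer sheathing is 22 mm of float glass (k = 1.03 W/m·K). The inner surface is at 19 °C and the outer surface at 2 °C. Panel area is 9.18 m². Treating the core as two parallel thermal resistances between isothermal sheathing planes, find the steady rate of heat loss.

Q ≈ 1020 W

Sheathing layers in series; stud and cavity paths in parallel between them.
R_inner = 0.015/(0.139×9.18) = 0.01176 K/W
R_stud  = 0.145/(43×0.14×9.18) = 0.002624 K/W
R_cav   = 0.145/(0.0204×0.86×9.18) = 0.9003 K/W
1/R_core = 1/R_stud + 1/R_cav → R_core = 0.002616 K/W
R_outer = 0.022/(1.03×9.18) = 0.002327 K/W
R_total = 0.0167 K/W
Q = ΔT/R_total = 17/0.0167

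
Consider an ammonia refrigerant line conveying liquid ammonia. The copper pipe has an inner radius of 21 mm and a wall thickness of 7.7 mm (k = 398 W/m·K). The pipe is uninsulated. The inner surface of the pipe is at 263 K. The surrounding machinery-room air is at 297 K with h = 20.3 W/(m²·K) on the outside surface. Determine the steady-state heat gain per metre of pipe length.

Per-layer cylindrical resistances, series-summed:
R_copper pipe wall = ln(28.7/21)/(2π×398×1) = 1.249×10^-4 K/W
R_outer film = 1/(h_o·2πr_oL) = 1/(20.3×2π×0.0287×1) = 0.2732 K/W
R_total = 0.2733 K/W
Q = ΔT/R_total = 34/0.2733

q′ ≈ 124 W/m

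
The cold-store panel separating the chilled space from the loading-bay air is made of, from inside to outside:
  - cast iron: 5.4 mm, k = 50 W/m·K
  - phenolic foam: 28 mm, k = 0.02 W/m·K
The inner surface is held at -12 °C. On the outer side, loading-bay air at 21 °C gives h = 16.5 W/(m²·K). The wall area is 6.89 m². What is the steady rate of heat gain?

Using the resistance-network approach (series):
R_cast iron = L/(kA) = 0.0054/(50×6.89) = 1.567×10^-5 K/W
R_phenolic foam = L/(kA) = 0.028/(0.02×6.89) = 0.2032 K/W
R_outer film = 1/(h_o·A) = 1/(16.5×6.89) = 0.008796 K/W
R_total = 0.212 K/W
Q = ΔT / R_total = 33 / 0.212

Q ≈ 156 W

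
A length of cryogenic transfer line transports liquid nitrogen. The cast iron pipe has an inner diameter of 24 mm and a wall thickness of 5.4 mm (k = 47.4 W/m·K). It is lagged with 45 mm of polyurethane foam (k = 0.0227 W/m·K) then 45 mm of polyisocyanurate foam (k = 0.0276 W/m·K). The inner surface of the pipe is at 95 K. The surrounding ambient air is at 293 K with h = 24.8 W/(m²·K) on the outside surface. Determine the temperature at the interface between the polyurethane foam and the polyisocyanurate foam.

Cylindrical conduction, so R = ln(r₂/r₁)/(2πkL) per layer, in series:
R_cast iron pipe wall = ln(17.4/12)/(2π×47.4×1) = 0.001248 K/W
R_polyurethane foam = ln(62.4/17.4)/(2π×0.0227×1) = 8.954 K/W
R_polyisocyanurate foam = ln(107.4/62.4)/(2π×0.0276×1) = 3.131 K/W
R_outer film = 1/(h_o·2πr_oL) = 1/(24.8×2π×0.1074×1) = 0.05975 K/W
R_total = 12.15 K/W
Q = ΔT/R_total = 198/12.15
Q = 16.3 W/m
T_interface = T_inner + Q·ΣR(inner→interface) = 95 + 16.3×8.955

T ≈ 241 K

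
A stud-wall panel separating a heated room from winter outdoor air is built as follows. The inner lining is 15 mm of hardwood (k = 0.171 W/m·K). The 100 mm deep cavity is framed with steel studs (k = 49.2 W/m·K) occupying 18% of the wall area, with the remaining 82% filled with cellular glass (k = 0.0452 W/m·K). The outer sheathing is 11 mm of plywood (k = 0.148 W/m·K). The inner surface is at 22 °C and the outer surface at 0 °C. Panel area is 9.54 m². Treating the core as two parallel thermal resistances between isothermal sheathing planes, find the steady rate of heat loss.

Sheathing layers in series; stud and cavity paths in parallel between them.
R_inner = 0.015/(0.171×9.54) = 0.009195 K/W
R_stud  = 0.1/(49.2×0.18×9.54) = 0.001184 K/W
R_cav   = 0.1/(0.0452×0.82×9.54) = 0.2828 K/W
1/R_core = 1/R_stud + 1/R_cav → R_core = 0.001179 K/W
R_outer = 0.011/(0.148×9.54) = 0.007791 K/W
R_total = 0.01816 K/W
Q = ΔT/R_total = 22/0.01816

Q ≈ 1210 W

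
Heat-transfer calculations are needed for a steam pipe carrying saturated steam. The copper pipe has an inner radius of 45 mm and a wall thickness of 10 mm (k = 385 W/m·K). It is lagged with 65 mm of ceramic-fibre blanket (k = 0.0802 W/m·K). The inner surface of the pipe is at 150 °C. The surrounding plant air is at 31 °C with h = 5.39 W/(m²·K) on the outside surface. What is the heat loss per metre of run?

q′ ≈ 66.3 W/m

Cylindrical conduction, so R = ln(r₂/r₁)/(2πkL) per layer, in series:
R_copper pipe wall = ln(55/45)/(2π×385×1) = 8.296×10^-5 K/W
R_ceramic-fibre blanket = ln(120/55)/(2π×0.0802×1) = 1.548 K/W
R_outer film = 1/(h_o·2πr_oL) = 1/(5.39×2π×0.12×1) = 0.2461 K/W
R_total = 1.794 K/W
Q = ΔT/R_total = 119/1.794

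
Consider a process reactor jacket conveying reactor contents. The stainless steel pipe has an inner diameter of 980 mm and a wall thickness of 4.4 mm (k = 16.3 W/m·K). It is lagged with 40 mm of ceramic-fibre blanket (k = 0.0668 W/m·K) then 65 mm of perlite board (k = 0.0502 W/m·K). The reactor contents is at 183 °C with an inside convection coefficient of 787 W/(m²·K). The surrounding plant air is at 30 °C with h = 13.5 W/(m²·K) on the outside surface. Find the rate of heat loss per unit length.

q′ ≈ 269 W/m

Per-layer cylindrical resistances, series-summed:
R_inner film = 1/(h_i·2πr₁L) = 1/(787×2π×0.49×1) = 4.127×10^-4 K/W
R_stainless steel pipe wall = ln(494.4/490)/(2π×16.3×1) = 8.729×10^-5 K/W
R_ceramic-fibre blanket = ln(534.4/494.4)/(2π×0.0668×1) = 0.1854 K/W
R_perlite board = ln(599.4/534.4)/(2π×0.0502×1) = 0.3639 K/W
R_outer film = 1/(h_o·2πr_oL) = 1/(13.5×2π×0.5994×1) = 0.01967 K/W
R_total = 0.5694 K/W
Q = ΔT/R_total = 153/0.5694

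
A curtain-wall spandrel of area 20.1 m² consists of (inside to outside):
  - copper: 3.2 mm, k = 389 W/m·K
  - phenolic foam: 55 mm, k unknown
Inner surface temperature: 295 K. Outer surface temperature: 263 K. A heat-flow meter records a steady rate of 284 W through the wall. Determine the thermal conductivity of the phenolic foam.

Thermal resistances in series:
R_copper = L/(kA) = 0.0032/(389×20.1) = 4.093×10^-7 K/W
Sum of known resistances R_other = 4.093×10^-7 K/W
Total R = ΔT/Q = 32/284 = 0.1127 K/W
R_phenolic foam = R_total − R_other = 0.1127 K/W
k = L/(R·A) = 0.055/(0.1127×20.1)

k ≈ 0.0243 W/(m·K)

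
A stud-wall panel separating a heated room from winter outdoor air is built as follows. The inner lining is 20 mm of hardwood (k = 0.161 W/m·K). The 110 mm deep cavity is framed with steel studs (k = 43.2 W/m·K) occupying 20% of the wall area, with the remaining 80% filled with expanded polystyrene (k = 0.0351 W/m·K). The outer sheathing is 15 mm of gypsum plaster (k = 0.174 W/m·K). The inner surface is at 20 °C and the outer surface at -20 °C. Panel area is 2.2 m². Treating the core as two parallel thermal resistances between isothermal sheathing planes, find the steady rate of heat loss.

Q ≈ 394 W

Sheathing layers in series; stud and cavity paths in parallel between them.
R_inner = 0.02/(0.161×2.2) = 0.05647 K/W
R_stud  = 0.11/(43.2×0.2×2.2) = 0.005787 K/W
R_cav   = 0.11/(0.0351×0.8×2.2) = 1.781 K/W
1/R_core = 1/R_stud + 1/R_cav → R_core = 0.005768 K/W
R_outer = 0.015/(0.174×2.2) = 0.03918 K/W
R_total = 0.1014 K/W
Q = ΔT/R_total = 40/0.1014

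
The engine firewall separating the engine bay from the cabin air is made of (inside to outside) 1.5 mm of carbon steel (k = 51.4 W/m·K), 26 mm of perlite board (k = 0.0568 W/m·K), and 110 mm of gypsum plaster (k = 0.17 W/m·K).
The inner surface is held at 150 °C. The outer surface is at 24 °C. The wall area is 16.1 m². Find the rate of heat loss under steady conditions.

Treating each layer as a thermal resistance in series:
R_carbon steel = L/(kA) = 0.0015/(51.4×16.1) = 1.813×10^-6 K/W
R_perlite board = L/(kA) = 0.026/(0.0568×16.1) = 0.02843 K/W
R_gypsum plaster = L/(kA) = 0.11/(0.17×16.1) = 0.04019 K/W
R_total = 0.06862 K/W
Q = ΔT / R_total = 126 / 0.06862

Q ≈ 1840 W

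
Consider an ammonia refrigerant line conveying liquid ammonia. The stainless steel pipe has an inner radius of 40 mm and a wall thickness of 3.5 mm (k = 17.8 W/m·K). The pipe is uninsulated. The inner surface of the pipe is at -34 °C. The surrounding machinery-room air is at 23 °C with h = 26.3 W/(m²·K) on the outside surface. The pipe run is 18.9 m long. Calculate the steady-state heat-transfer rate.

Per-layer cylindrical resistances, series-summed:
R_stainless steel pipe wall = ln(43.5/40)/(2π×17.8×18.9) = 3.968×10^-5 K/W
R_outer film = 1/(h_o·2πr_oL) = 1/(26.3×2π×0.0435×18.9) = 0.007361 K/W
R_total = 0.0074 K/W
Q = ΔT/R_total = 57/0.0074

Q ≈ 7700 W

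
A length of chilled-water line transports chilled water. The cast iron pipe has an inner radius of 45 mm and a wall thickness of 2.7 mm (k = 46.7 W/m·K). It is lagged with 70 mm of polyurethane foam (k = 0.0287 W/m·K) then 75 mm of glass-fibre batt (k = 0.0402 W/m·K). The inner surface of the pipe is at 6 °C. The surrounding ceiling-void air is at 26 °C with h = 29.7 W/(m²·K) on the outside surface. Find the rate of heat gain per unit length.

q′ ≈ 2.86 W/m

For a radial system each layer contributes R = ln(r_out/r_in)/(2πkL); films add R = 1/(hA).
R_cast iron pipe wall = ln(47.7/45)/(2π×46.7×1) = 1.986×10^-4 K/W
R_polyurethane foam = ln(117.7/47.7)/(2π×0.0287×1) = 5.009 K/W
R_glass-fibre batt = ln(192.7/117.7)/(2π×0.0402×1) = 1.952 K/W
R_outer film = 1/(h_o·2πr_oL) = 1/(29.7×2π×0.1927×1) = 0.02781 K/W
R_total = 6.989 K/W
Q = ΔT/R_total = 20/6.989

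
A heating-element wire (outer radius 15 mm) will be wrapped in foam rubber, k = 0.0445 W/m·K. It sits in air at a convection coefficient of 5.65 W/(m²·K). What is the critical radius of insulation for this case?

For a cylinder r_cr = k/h = 0.0445/5.65
r_cr = 7.88 mm; since the bare radius (15 mm) is above r_cr, any added insulation will reduce heat loss.

r_cr ≈ 7.88 mm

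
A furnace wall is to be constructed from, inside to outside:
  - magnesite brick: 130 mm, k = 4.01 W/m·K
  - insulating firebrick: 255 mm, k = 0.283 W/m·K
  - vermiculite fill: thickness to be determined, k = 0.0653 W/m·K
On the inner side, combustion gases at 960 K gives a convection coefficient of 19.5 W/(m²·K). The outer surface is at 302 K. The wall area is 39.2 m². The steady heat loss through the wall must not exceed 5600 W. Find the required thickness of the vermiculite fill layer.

L ≈ 236 mm

Series thermal resistances:
R_inner film = 1/(h_i·A) = 1/(19.5×39.2) = 0.001308 K/W
R_magnesite brick = L/(kA) = 0.13/(4.01×39.2) = 8.27×10^-4 K/W
R_insulating firebrick = L/(kA) = 0.255/(0.283×39.2) = 0.02299 K/W
Sum of the known resistances R_other = 0.02512 K/W
Required total resistance R_tot = ΔT/Q_allow = 658/5600 = 0.1175 K/W
R_vermiculite fill = R_tot − R_other = 0.09238 K/W
L = R·k·A = 0.09238×0.0653×39.2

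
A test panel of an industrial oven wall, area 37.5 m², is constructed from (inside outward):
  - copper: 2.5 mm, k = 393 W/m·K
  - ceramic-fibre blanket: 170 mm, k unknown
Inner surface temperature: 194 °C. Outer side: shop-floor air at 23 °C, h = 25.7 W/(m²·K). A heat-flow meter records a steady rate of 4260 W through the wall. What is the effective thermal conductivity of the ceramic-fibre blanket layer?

Model the wall as resistances in series:
R_copper = L/(kA) = 0.0025/(393×37.5) = 1.696×10^-7 K/W
R_outer film = 1/(h_o·A) = 1/(25.7×37.5) = 0.001038 K/W
Sum of known resistances R_other = 0.001038 K/W
Total R = ΔT/Q = 171/4260 = 0.04014 K/W
R_ceramic-fibre blanket = R_total − R_other = 0.0391 K/W
k = L/(R·A) = 0.17/(0.0391×37.5)

k ≈ 0.116 W/(m·K)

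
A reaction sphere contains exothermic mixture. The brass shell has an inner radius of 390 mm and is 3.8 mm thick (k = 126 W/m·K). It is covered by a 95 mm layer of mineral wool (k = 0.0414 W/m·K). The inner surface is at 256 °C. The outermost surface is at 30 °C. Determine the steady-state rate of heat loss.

Q ≈ 238 W

For a spherical shell R = (1/r₁ − 1/r₂)/(4πk); film R = 1/(h·4πr²). In series:
R_brass shell = (1/0.39 − 1/0.3938)/(4π×126) = 1.563×10^-5 K/W
R_mineral wool = (1/0.3938 − 1/0.4888)/(4π×0.0414) = 0.9487 K/W
R_total = 0.9487 K/W
Q = ΔT/R_total = 226/0.9487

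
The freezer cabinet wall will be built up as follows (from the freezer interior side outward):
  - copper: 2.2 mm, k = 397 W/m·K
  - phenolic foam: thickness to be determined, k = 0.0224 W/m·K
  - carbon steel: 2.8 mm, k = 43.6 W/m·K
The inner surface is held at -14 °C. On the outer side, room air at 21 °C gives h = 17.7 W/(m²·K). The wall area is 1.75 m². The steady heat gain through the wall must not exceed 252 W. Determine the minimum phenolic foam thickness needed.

L ≈ 4.18 mm

Model the wall as resistances in series:
R_copper = L/(kA) = 0.0022/(397×1.75) = 3.167×10^-6 K/W
R_carbon steel = L/(kA) = 0.0028/(43.6×1.75) = 3.67×10^-5 K/W
R_outer film = 1/(h_o·A) = 1/(17.7×1.75) = 0.03228 K/W
Sum of the known resistances R_other = 0.03232 K/W
Required total resistance R_tot = ΔT/Q_allow = 35/252 = 0.1389 K/W
R_phenolic foam = R_tot − R_other = 0.1066 K/W
L = R·k·A = 0.1066×0.0224×1.75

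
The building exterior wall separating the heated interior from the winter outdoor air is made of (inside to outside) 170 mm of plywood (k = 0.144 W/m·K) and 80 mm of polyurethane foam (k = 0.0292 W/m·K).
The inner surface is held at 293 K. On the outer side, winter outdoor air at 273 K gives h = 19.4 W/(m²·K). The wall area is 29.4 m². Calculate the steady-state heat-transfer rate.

Using the resistance-network approach (series):
R_plywood = L/(kA) = 0.17/(0.144×29.4) = 0.04015 K/W
R_polyurethane foam = L/(kA) = 0.08/(0.0292×29.4) = 0.09319 K/W
R_outer film = 1/(h_o·A) = 1/(19.4×29.4) = 0.001753 K/W
R_total = 0.1351 K/W
Q = ΔT / R_total = 20 / 0.1351

Q ≈ 148 W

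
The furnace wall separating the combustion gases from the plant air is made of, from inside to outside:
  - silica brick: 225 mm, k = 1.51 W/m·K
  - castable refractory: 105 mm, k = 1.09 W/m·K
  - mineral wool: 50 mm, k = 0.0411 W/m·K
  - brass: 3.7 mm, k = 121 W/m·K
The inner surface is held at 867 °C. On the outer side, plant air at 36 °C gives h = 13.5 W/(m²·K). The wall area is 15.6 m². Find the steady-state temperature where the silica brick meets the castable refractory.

T ≈ 786 °C

Series thermal resistances:
R_silica brick = L/(kA) = 0.225/(1.51×15.6) = 0.009552 K/W
R_castable refractory = L/(kA) = 0.105/(1.09×15.6) = 0.006175 K/W
R_mineral wool = L/(kA) = 0.05/(0.0411×15.6) = 0.07798 K/W
R_brass = L/(kA) = 0.0037/(121×15.6) = 1.96×10^-6 K/W
R_outer film = 1/(h_o·A) = 1/(13.5×15.6) = 0.004748 K/W
R_total = 0.09846 K/W;  Q = ΔT/R_total = 831/0.09846 = 8440 W
T_interface = T_inner − Q·ΣR(inner→interface) = 867 − 8440×0.009552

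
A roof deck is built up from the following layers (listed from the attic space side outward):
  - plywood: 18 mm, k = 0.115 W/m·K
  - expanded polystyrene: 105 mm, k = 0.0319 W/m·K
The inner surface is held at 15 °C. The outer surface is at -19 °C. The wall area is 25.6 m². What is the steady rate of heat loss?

Series thermal resistances:
R_plywood = L/(kA) = 0.018/(0.115×25.6) = 0.006114 K/W
R_expanded polystyrene = L/(kA) = 0.105/(0.0319×25.6) = 0.1286 K/W
R_total = 0.1347 K/W
Q = ΔT / R_total = 34 / 0.1347

Q ≈ 252 W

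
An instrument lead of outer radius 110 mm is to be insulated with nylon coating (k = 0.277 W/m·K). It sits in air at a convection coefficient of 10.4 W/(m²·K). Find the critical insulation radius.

r_cr ≈ 26.6 mm

For a cylinder r_cr = k/h = 0.277/10.4
r_cr = 26.6 mm; since the bare radius (110 mm) is above r_cr, any added insulation will reduce heat loss.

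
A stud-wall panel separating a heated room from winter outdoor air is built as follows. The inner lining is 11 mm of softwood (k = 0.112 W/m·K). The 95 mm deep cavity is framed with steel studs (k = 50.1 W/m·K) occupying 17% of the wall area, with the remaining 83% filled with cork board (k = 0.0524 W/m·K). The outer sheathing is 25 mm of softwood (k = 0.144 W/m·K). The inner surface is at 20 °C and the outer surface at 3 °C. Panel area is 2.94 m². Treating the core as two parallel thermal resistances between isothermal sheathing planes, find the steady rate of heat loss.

Sheathing layers in series; stud and cavity paths in parallel between them.
R_inner = 0.011/(0.112×2.94) = 0.03341 K/W
R_stud  = 0.095/(50.1×0.17×2.94) = 0.003794 K/W
R_cav   = 0.095/(0.0524×0.83×2.94) = 0.743 K/W
1/R_core = 1/R_stud + 1/R_cav → R_core = 0.003775 K/W
R_outer = 0.025/(0.144×2.94) = 0.05905 K/W
R_total = 0.09623 K/W
Q = ΔT/R_total = 17/0.09623

Q ≈ 177 W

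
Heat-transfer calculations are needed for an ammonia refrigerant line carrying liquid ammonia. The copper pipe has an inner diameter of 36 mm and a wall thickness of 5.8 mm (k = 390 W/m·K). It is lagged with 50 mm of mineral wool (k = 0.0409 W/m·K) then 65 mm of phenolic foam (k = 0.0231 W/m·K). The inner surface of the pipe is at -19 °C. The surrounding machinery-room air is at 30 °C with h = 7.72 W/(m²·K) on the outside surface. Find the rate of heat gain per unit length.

q′ ≈ 5.5 W/m

Per-layer cylindrical resistances, series-summed:
R_copper pipe wall = ln(23.8/18)/(2π×390×1) = 1.14×10^-4 K/W
R_mineral wool = ln(73.8/23.8)/(2π×0.0409×1) = 4.404 K/W
R_phenolic foam = ln(138.8/73.8)/(2π×0.0231×1) = 4.352 K/W
R_outer film = 1/(h_o·2πr_oL) = 1/(7.72×2π×0.1388×1) = 0.1485 K/W
R_total = 8.904 K/W
Q = ΔT/R_total = 49/8.904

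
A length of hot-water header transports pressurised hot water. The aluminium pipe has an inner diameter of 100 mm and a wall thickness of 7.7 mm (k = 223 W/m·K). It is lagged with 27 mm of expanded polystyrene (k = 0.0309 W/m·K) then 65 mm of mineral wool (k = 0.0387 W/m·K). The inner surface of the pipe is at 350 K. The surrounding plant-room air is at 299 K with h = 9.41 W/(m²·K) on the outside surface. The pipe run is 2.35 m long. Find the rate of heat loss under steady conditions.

Q ≈ 27 W

For a radial system each layer contributes R = ln(r_out/r_in)/(2πkL); films add R = 1/(hA).
R_aluminium pipe wall = ln(57.7/50)/(2π×223×2.35) = 4.35×10^-5 K/W
R_expanded polystyrene = ln(84.7/57.7)/(2π×0.0309×2.35) = 0.8413 K/W
R_mineral wool = ln(149.7/84.7)/(2π×0.0387×2.35) = 0.9967 K/W
R_outer film = 1/(h_o·2πr_oL) = 1/(9.41×2π×0.1497×2.35) = 0.04808 K/W
R_total = 1.886 K/W
Q = ΔT/R_total = 51/1.886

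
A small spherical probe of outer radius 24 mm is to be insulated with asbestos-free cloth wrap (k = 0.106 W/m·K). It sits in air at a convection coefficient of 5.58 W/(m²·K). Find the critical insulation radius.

r_cr ≈ 38 mm

For a sphere r_cr = 2k/h = 2×0.106/5.58
r_cr = 38 mm; since the bare radius (24 mm) is below r_cr, adding a thin layer of insulation will *increase* heat loss.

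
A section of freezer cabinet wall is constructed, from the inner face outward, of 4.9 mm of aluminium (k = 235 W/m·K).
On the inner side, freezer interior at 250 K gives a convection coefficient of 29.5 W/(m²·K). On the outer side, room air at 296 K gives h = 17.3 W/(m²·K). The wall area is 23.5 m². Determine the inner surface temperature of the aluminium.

T ≈ 267 K

Thermal resistances in series:
R_inner film = 1/(h_i·A) = 1/(29.5×23.5) = 0.001442 K/W
R_aluminium = L/(kA) = 0.0049/(235×23.5) = 8.873×10^-7 K/W
R_outer film = 1/(h_o·A) = 1/(17.3×23.5) = 0.00246 K/W
R_total = 0.003903 K/W;  Q = ΔT/R_total = 46/0.003903 = 11790 W
T_interface = T_inner + Q·ΣR(inner→interface) = 250 + 11800×0.001442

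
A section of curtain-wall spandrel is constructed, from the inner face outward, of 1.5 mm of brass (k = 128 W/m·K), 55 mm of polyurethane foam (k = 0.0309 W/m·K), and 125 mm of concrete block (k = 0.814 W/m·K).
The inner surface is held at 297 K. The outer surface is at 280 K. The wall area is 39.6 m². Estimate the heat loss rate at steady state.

Using the resistance-network approach (series):
R_brass = L/(kA) = 0.0015/(128×39.6) = 2.959×10^-7 K/W
R_polyurethane foam = L/(kA) = 0.055/(0.0309×39.6) = 0.04495 K/W
R_concrete block = L/(kA) = 0.125/(0.814×39.6) = 0.003878 K/W
R_total = 0.04883 K/W
Q = ΔT / R_total = 17 / 0.04883

Q ≈ 348 W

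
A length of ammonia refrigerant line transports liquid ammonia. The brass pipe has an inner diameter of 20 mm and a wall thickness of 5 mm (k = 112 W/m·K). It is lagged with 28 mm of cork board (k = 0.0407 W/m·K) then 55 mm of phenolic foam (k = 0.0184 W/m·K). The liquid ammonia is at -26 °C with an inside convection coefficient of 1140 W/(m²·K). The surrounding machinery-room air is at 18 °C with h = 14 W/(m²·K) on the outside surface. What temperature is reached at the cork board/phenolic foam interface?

T ≈ -10 °C

For a radial system each layer contributes R = ln(r_out/r_in)/(2πkL); films add R = 1/(hA).
R_inner film = 1/(h_i·2πr₁L) = 1/(1140×2π×0.01×1) = 0.01396 K/W
R_brass pipe wall = ln(15/10)/(2π×112×1) = 5.762×10^-4 K/W
R_cork board = ln(43/15)/(2π×0.0407×1) = 4.118 K/W
R_phenolic foam = ln(98/43)/(2π×0.0184×1) = 7.125 K/W
R_outer film = 1/(h_o·2πr_oL) = 1/(14×2π×0.098×1) = 0.116 K/W
R_total = 11.37 K/W
Q = ΔT/R_total = 44/11.37
Q = 3.87 W/m
T_interface = T_inner + Q·ΣR(inner→interface) = -26 + 3.87×4.133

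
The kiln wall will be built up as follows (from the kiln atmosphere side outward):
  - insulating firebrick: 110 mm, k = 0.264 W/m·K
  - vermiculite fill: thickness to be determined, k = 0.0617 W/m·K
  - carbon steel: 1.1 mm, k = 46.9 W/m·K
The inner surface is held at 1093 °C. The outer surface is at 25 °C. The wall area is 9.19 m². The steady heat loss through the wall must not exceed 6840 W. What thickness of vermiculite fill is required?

Treating each layer as a thermal resistance in series:
R_insulating firebrick = L/(kA) = 0.11/(0.264×9.19) = 0.04534 K/W
R_carbon steel = L/(kA) = 0.0011/(46.9×9.19) = 2.552×10^-6 K/W
Sum of the known resistances R_other = 0.04534 K/W
Required total resistance R_tot = ΔT/Q_allow = 1068/6840 = 0.1561 K/W
R_vermiculite fill = R_tot − R_other = 0.1108 K/W
L = R·k·A = 0.1108×0.0617×9.19

L ≈ 62.8 mm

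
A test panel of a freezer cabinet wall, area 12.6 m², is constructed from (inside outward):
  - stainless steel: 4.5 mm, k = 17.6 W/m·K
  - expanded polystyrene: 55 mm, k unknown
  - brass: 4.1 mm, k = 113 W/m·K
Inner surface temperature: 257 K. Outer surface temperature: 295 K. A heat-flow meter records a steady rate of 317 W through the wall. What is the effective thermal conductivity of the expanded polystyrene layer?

k ≈ 0.0364 W/(m·K)

Series thermal resistances:
R_stainless steel = L/(kA) = 0.0045/(17.6×12.6) = 2.029×10^-5 K/W
R_brass = L/(kA) = 0.0041/(113×12.6) = 2.88×10^-6 K/W
Sum of known resistances R_other = 2.317×10^-5 K/W
Total R = ΔT/Q = 38/317 = 0.1199 K/W
R_expanded polystyrene = R_total − R_other = 0.1199 K/W
k = L/(R·A) = 0.055/(0.1199×12.6)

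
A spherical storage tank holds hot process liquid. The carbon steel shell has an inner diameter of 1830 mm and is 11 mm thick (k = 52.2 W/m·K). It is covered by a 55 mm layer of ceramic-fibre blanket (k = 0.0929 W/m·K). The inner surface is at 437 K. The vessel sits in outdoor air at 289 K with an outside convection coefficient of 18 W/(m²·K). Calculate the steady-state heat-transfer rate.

Radial (spherical) resistances in series:
R_carbon steel shell = (1/0.915 − 1/0.926)/(4π×52.2) = 1.979×10^-5 K/W
R_ceramic-fibre blanket = (1/0.926 − 1/0.981)/(4π×0.0929) = 0.05186 K/W
R_outer film = 1/(h·4πr_o²) = 1/(18×4π×0.981²) = 0.004594 K/W
R_total = 0.05648 K/W
Q = ΔT/R_total = 148/0.05648

Q ≈ 2620 W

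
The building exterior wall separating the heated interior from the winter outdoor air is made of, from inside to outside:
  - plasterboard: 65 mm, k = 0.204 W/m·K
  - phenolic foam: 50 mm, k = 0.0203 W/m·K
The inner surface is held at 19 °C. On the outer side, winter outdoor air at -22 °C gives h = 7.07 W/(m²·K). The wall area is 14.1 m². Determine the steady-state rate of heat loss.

Thermal resistances in series:
R_plasterboard = L/(kA) = 0.065/(0.204×14.1) = 0.0226 K/W
R_phenolic foam = L/(kA) = 0.05/(0.0203×14.1) = 0.1747 K/W
R_outer film = 1/(h_o·A) = 1/(7.07×14.1) = 0.01003 K/W
R_total = 0.2073 K/W
Q = ΔT / R_total = 41 / 0.2073

Q ≈ 198 W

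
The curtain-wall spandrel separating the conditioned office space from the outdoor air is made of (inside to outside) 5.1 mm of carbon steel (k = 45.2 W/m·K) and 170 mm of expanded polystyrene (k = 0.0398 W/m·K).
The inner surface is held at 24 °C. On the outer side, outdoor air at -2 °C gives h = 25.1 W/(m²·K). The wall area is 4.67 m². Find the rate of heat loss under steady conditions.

Q ≈ 28.2 W

Series thermal resistances:
R_carbon steel = L/(kA) = 0.0051/(45.2×4.67) = 2.416×10^-5 K/W
R_expanded polystyrene = L/(kA) = 0.17/(0.0398×4.67) = 0.9146 K/W
R_outer film = 1/(h_o·A) = 1/(25.1×4.67) = 0.008531 K/W
R_total = 0.9232 K/W
Q = ΔT / R_total = 26 / 0.9232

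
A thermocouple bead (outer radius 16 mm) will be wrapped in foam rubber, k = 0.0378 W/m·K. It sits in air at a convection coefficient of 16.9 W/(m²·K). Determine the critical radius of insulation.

For a sphere r_cr = 2k/h = 2×0.0378/16.9
r_cr = 4.47 mm; since the bare radius (16 mm) is above r_cr, any added insulation will reduce heat loss.

r_cr ≈ 4.47 mm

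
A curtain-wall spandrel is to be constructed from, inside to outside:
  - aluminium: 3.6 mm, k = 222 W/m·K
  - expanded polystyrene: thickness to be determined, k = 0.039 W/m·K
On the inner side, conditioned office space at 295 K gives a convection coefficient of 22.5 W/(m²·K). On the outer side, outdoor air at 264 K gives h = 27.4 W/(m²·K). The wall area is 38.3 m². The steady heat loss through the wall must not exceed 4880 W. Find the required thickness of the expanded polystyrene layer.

Treating each layer as a thermal resistance in series:
R_inner film = 1/(h_i·A) = 1/(22.5×38.3) = 0.00116 K/W
R_aluminium = L/(kA) = 0.0036/(222×38.3) = 4.234×10^-7 K/W
R_outer film = 1/(h_o·A) = 1/(27.4×38.3) = 9.529×10^-4 K/W
Sum of the known resistances R_other = 0.002114 K/W
Required total resistance R_tot = ΔT/Q_allow = 31/4880 = 0.006352 K/W
R_expanded polystyrene = R_tot − R_other = 0.004239 K/W
L = R·k·A = 0.004239×0.039×38.3

L ≈ 6.33 mm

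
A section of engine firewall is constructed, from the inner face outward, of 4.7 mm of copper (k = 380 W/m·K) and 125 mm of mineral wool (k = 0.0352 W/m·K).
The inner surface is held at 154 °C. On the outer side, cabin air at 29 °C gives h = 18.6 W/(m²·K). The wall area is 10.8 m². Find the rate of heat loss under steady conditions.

Q ≈ 374 W

Series thermal resistances:
R_copper = L/(kA) = 0.0047/(380×10.8) = 1.145×10^-6 K/W
R_mineral wool = L/(kA) = 0.125/(0.0352×10.8) = 0.3288 K/W
R_outer film = 1/(h_o·A) = 1/(18.6×10.8) = 0.004978 K/W
R_total = 0.3338 K/W
Q = ΔT / R_total = 125 / 0.3338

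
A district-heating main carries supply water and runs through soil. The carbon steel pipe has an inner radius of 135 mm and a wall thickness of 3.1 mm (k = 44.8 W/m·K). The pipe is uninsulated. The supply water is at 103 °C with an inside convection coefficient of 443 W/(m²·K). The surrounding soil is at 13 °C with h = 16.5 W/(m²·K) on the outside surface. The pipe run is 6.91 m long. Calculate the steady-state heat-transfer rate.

Q ≈ 8570 W

Cylindrical conduction, so R = ln(r₂/r₁)/(2πkL) per layer, in series:
R_inner film = 1/(h_i·2πr₁L) = 1/(443×2π×0.135×6.91) = 3.851×10^-4 K/W
R_carbon steel pipe wall = ln(138.1/135)/(2π×44.8×6.91) = 1.167×10^-5 K/W
R_outer film = 1/(h_o·2πr_oL) = 1/(16.5×2π×0.1381×6.91) = 0.01011 K/W
R_total = 0.0105 K/W
Q = ΔT/R_total = 90/0.0105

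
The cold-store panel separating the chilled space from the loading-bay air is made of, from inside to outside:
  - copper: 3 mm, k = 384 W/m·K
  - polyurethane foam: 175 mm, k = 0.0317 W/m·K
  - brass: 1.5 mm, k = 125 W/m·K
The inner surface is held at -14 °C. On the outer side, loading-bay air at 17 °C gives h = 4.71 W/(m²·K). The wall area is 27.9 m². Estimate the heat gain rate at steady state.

Treating each layer as a thermal resistance in series:
R_copper = L/(kA) = 0.003/(384×27.9) = 2.8×10^-7 K/W
R_polyurethane foam = L/(kA) = 0.175/(0.0317×27.9) = 0.1979 K/W
R_brass = L/(kA) = 0.0015/(125×27.9) = 4.301×10^-7 K/W
R_outer film = 1/(h_o·A) = 1/(4.71×27.9) = 0.00761 K/W
R_total = 0.2055 K/W
Q = ΔT / R_total = 31 / 0.2055

Q ≈ 151 W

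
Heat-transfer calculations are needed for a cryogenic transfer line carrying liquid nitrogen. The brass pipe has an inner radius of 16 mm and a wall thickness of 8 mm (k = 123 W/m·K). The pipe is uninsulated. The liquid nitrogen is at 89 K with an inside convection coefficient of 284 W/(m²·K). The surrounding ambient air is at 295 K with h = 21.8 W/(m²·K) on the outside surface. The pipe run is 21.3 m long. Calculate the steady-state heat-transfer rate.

Q ≈ 12900 W

For a radial system each layer contributes R = ln(r_out/r_in)/(2πkL); films add R = 1/(hA).
R_inner film = 1/(h_i·2πr₁L) = 1/(284×2π×0.016×21.3) = 0.001644 K/W
R_brass pipe wall = ln(24/16)/(2π×123×21.3) = 2.463×10^-5 K/W
R_outer film = 1/(h_o·2πr_oL) = 1/(21.8×2π×0.024×21.3) = 0.01428 K/W
R_total = 0.01595 K/W
Q = ΔT/R_total = 206/0.01595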